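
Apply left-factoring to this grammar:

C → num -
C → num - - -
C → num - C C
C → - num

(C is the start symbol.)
C → num - C'
C' → ε
C' → - -
C' → C C
C → - num

Left-factoring transforms A → αβ₁ | αβ₂ into A → αA' and A' → β₁ | β₂
(α is the longest common prefix among the alternatives). Repeat until
no nonterminal has two alternatives with a common prefix.

Round 1: C has alternatives sharing prefix 'num -'. Introduce C': C → num - C'
  Add: C' → ε
  Add: C' → - -
  Add: C' → C C

No remaining common prefixes — done.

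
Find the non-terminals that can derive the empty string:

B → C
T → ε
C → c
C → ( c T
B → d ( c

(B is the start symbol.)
{ 'T' }

A non-terminal is nullable if it can derive ε (the empty string): either it has an ε-production, or it has a production whose right-hand side consists entirely of nullable non-terminals.

ε-productions: T → ε
So T is immediately nullable.
No further non-terminal can be added: every production for the remaining non-terminals contains a terminal or a non-nullable non-terminal.
Nullable = { 'T' }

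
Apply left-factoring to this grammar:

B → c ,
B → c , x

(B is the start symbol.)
Left-factoring transforms A → αβ₁ | αβ₂ into A → αA' and A' → β₁ | β₂
(α is the longest common prefix among the alternatives). Repeat until
no nonterminal has two alternatives with a common prefix.

Round 1: B has alternatives sharing prefix 'c ,'. Introduce B': B → c , B'
  Add: B' → ε
  Add: B' → x

No remaining common prefixes — done.

Resulting grammar:
B → c , B'
B' → ε
B' → x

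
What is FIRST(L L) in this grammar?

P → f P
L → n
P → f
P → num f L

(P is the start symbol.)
{ 'n' }

FIRST sets of the non-terminals involved (from the grammar, by fixed-point iteration):
  FIRST(L) = { 'n' }

To compute FIRST(L L), process the symbols left to right:
Symbol L is a non-terminal. Add FIRST(L) \ {ε} = { 'n' }
L is not nullable (ε ∉ FIRST(L)), so stop here.
FIRST(L L) = { 'n' }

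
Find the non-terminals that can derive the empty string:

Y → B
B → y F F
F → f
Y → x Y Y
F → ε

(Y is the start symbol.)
ε-productions: F → ε
So F is immediately nullable.
No further non-terminal can be added: every production for the remaining non-terminals contains a terminal or a non-nullable non-terminal.
Nullable = { 'F' }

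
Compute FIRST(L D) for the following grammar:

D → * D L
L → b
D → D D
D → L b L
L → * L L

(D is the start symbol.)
FIRST sets of the non-terminals involved (from the grammar, by fixed-point iteration):
  FIRST(L) = { '*', 'b' }

To compute FIRST(L D), process the symbols left to right:
Symbol L is a non-terminal. Add FIRST(L) \ {ε} = { '*', 'b' }
L is not nullable (ε ∉ FIRST(L)), so stop here.
FIRST(L D) = { '*', 'b' }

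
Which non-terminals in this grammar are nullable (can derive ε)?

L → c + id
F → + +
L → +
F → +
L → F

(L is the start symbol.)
None

There are no ε-productions, so no non-terminal can derive ε.
No non-terminals are nullable.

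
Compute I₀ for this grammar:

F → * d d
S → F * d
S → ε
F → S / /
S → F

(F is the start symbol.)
{ [F → . * d d], [F → . S / /], [F' → . F], [S → . F * d], [S → . F], [S → .] }

First, augment the grammar with F' → F
I₀ = CLOSURE({ [F' → . F] }):
  [F' → . F] has the dot before F: add [F → . * d d], [F → . S / /]
  [F → . S / /] has the dot before S: add [S → . F * d], [S → .], [S → . F]
No further items can be added.

I₀ = { [F → . * d d], [F → . S / /], [F' → . F], [S → . F * d], [S → . F], [S → .] }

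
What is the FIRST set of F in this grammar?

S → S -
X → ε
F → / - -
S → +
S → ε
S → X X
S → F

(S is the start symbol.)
To compute FIRST(F), examine every production with F on the left-hand side, reading each right-hand side left to right until a non-nullable symbol is reached.

From F → / - -:
  - '/' is a terminal: add '/' and stop

Collecting: FIRST(F) = { '/' }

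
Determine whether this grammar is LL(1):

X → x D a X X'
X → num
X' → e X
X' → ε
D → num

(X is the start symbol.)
Relevant sets:
  FOLLOW(X') = { $, 'e' }

For X:
  PREDICT(X → x D a X X') = { 'x' }
  PREDICT(X → num) = { 'num' }
For X':
  PREDICT(X' → e X) = { 'e' }
  PREDICT(X' → ε) = { $, 'e' }
D has a single production, so nothing to check there.

Conflict found: Predict set conflict for X': { 'e' }
The grammar is NOT LL(1).

Answer: No. Predict set conflict for X': { 'e' }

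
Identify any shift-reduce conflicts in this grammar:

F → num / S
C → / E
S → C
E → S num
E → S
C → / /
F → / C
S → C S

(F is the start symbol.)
Yes — I6: [S → C .] vs [C → . / /]; I9: [C → / / .] vs [C → . / /]; I11: [E → S .] vs [E → S . num]

Augment with F' → F and build the canonical LR(0) collection (I0 = CLOSURE({[F' → . F]}), then GOTO on every symbol after a dot until no new states appear). It has 14 states:
  I0: { [F → . / C], [F → . num / S], [F' → . F] }  — shift
  I1: { [C → . / /], [C → . / E], [F → / . C] }  — shift
  I2: { [F' → F .] }  — accept
  I3: { [F → num . / S] }  — shift
  I4: { [C → . / /], [C → . / E], [F → num / . S], [S → . C S], [S → . C] }  — shift
  I5: { [C → . / /], [C → . / E], [C → / . /], [C → / . E], [E → . S num], [E → . S], [S → . C S], [S → . C] }  — shift
  I6: { [C → . / /], [C → . / E], [S → . C S], [S → . C], [S → C . S], [S → C .] }  — shift, reduce
  I7: { [F → num / S .] }  — reduce
  I8: { [S → C S .] }  — reduce
  I9: { [C → . / /], [C → . / E], [C → / . /], [C → / . E], [C → / / .], [E → . S num], [E → . S], [S → . C S], [S → . C] }  — shift, reduce
  I10: { [C → / E .] }  — reduce
  I11: { [E → S . num], [E → S .] }  — shift, reduce
  I12: { [E → S num .] }  — reduce
  I13: { [F → / C .] }  — reduce

I6 contains reduce item [S → C .] and shift items [C → . / /], [C → . / E] — shift-reduce conflict.
I9 contains reduce item [C → / / .] and shift items [C → . / /], [C → / . /], [C → . / E] — shift-reduce conflict.
I11 contains reduce item [E → S .] and shift item [E → S . num] — shift-reduce conflict.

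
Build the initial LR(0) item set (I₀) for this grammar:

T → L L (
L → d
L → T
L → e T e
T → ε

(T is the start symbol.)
{ [L → . T], [L → . d], [L → . e T e], [T → . L L (], [T → .], [T' → . T] }

First, augment the grammar with T' → T
I₀ = CLOSURE({ [T' → . T] }):
  [T' → . T] has the dot before T: add [T → . L L (], [T → .]
  [T → . L L (] has the dot before L: add [L → . d], [L → . T], [L → . e T e]
No further items can be added.

I₀ = { [L → . T], [L → . d], [L → . e T e], [T → . L L (], [T → .], [T' → . T] }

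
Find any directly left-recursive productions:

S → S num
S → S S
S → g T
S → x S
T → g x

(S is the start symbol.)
Direct left recursion occurs when N → N α for some non-terminal N (the right-hand side begins with the left-hand side itself).

S → S num: LEFT RECURSIVE (starts with S)
S → S S: LEFT RECURSIVE (starts with S)
S → g T: starts with g
S → x S: starts with x
T → g x: starts with g

The grammar has direct left recursion on: S.

Answer: Yes, S is left-recursive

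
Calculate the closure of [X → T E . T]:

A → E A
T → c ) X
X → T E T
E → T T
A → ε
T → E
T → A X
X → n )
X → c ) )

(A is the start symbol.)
{ [A → . E A], [A → .], [E → . T T], [T → . A X], [T → . E], [T → . c ) X], [X → T E . T] }

To compute CLOSURE, for each item [A → α.Bβ] where B is a non-terminal, add [B → .γ] for all productions B → γ; repeat for the newly added items until nothing changes.

Start with: [X → T E . T]
  [X → T E . T] has the dot before T: add [T → . c ) X], [T → . E], [T → . A X]
  [T → . E] has the dot before E: add [E → . T T]
  [T → . A X] has the dot before A: add [A → . E A], [A → .]
No further items can be added.

CLOSURE = { [A → . E A], [A → .], [E → . T T], [T → . A X], [T → . E], [T → . c ) X], [X → T E . T] }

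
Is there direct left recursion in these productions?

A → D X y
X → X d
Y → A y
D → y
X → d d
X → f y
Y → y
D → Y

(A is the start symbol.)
Yes, X is left-recursive

A → D X y: starts with D
X → X d: LEFT RECURSIVE (starts with X)
Y → A y: starts with A
D → y: starts with y
X → d d: starts with d
X → f y: starts with f
Y → y: starts with y
D → Y: starts with Y

The grammar has direct left recursion on: X.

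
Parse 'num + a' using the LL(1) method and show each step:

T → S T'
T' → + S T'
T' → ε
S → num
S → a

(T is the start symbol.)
LL(1) parsing maintains a stack (initially the start symbol over $) and the input. At each step: if the stack top is a terminal, match it against the current input token; if it is a non-terminal N, replace it with the RHS of M[N, lookahead] (the unique production whose predict set contains the lookahead).

Stack is shown with the top on the left.

Stack     Input      Action
---------------------------
T $       num + a $  output T → S T'
S T' $    num + a $  output S → num
num T' $  num + a $  match 'num'
T' $      + a $      output T' → + S T'
+ S T' $  + a $      match '+'
S T' $    a $        output S → a
a T' $    a $        match 'a'
T' $      $          output T' → ε
$         $          accept

The string is accepted.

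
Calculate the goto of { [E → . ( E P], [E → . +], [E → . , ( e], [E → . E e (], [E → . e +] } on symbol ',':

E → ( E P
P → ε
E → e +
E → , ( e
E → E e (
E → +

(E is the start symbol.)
{ [E → , . ( e] }

GOTO(I, ',') = CLOSURE({ [A → αX.β] : [A → α.Xβ] ∈ I, X = ',' })

Items with dot before ',', with the dot advanced:
  [E → . , ( e] → [E → , . ( e]
Closure adds nothing (no advanced item has the dot before a non-terminal).

GOTO = { [E → , . ( e] }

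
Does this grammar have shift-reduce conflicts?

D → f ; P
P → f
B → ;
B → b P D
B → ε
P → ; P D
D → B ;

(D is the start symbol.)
Yes — I0: [B → .] vs [B → . ;]; I10: [B → .] vs [B → . ;]; I12: [B → .] vs [B → . ;]

Augment with D' → D and build the canonical LR(0) collection (I0 = CLOSURE({[D' → . D]}), then GOTO on every symbol after a dot until no new states appear). It has 15 states:
  I0: { [B → . ;], [B → . b P D], [B → .], [D → . B ;], [D → . f ; P], [D' → . D] }  — shift, reduce
  I1: { [B → ; .] }  — reduce
  I2: { [D → B . ;] }  — shift
  I3: { [D' → D .] }  — accept
  I4: { [B → b . P D], [P → . ; P D], [P → . f] }  — shift
  I5: { [D → f . ; P] }  — shift
  I6: { [D → f ; . P], [P → . ; P D], [P → . f] }  — shift
  I7: { [P → . ; P D], [P → . f], [P → ; . P D] }  — shift
  I8: { [D → f ; P .] }  — reduce
  I9: { [P → f .] }  — reduce
  I10: { [B → . ;], [B → . b P D], [B → .], [D → . B ;], [D → . f ; P], [P → ; P . D] }  — shift, reduce
  I11: { [P → ; P D .] }  — reduce
  I12: { [B → . ;], [B → . b P D], [B → .], [B → b P . D], [D → . B ;], [D → . f ; P] }  — shift, reduce
  I13: { [B → b P D .] }  — reduce
  I14: { [D → B ; .] }  — reduce

I0 contains reduce item [B → .] and shift items [B → . ;], [B → . b P D], [D → . f ; P] — shift-reduce conflict.
I10 contains reduce item [B → .] and shift items [B → . ;], [B → . b P D], [D → . f ; P] — shift-reduce conflict.
I12 contains reduce item [B → .] and shift items [B → . ;], [B → . b P D], [D → . f ; P] — shift-reduce conflict.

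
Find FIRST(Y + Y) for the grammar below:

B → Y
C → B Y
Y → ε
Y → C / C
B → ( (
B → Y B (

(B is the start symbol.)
FIRST sets of the non-terminals involved (from the grammar, by fixed-point iteration):
  FIRST(Y) = { '(', '/', ε }

To compute FIRST(Y + Y), process the symbols left to right:
Symbol Y is a non-terminal. Add FIRST(Y) \ {ε} = { '(', '/' }
Y is nullable (ε ∈ FIRST(Y)), continue to the next symbol.
Symbol + is a terminal. Add '+' and stop.
FIRST(Y + Y) = { '(', '+', '/' }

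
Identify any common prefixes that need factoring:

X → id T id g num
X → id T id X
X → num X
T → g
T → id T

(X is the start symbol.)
Yes, X has productions with common prefix 'id T id'

Left-factoring is needed when two productions for the same non-terminal
share a common prefix on the right-hand side.

Productions for X:
  X → id T id g num
  X → id T id X
  X → num X
Productions for T:
  T → g
  T → id T

Found common prefix 'id T id' in productions for X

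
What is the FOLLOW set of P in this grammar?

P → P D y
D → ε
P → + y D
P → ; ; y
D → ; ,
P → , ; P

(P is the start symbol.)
{ $, ';', 'y' }

P is the start symbol, so $ ∈ FOLLOW(P).
In P → P D y: P is followed by D y, add FIRST(D y) \ {ε} = { ';', 'y' }
In P → , ; P: P is at the end; this adds FOLLOW(P) to itself — nothing new

Taking the union: FOLLOW(P) = { $, ';', 'y' }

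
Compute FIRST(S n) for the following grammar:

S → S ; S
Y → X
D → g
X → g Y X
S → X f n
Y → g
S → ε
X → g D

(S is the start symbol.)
FIRST sets of the non-terminals involved (from the grammar, by fixed-point iteration):
  FIRST(S) = { ';', 'g', ε }

To compute FIRST(S n), process the symbols left to right:
Symbol S is a non-terminal. Add FIRST(S) \ {ε} = { ';', 'g' }
S is nullable (ε ∈ FIRST(S)), continue to the next symbol.
Symbol n is a terminal. Add 'n' and stop.
FIRST(S n) = { ';', 'g', 'n' }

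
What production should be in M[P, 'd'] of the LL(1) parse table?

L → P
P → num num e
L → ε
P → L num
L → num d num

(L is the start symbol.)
Empty (error entry)

To find M[P, 'd'], we find productions for P where 'd' is in the predict set (PREDICT(N → α) = (FIRST(α) \ {ε}) ∪ (FOLLOW(N) if α ⇒* ε)).

Relevant sets:
  FIRST(L) = { 'num', ε }

P → num num e: PREDICT = { 'num' }
P → L num: PREDICT = { 'num' }

M[P, 'd'] is empty (no production applies)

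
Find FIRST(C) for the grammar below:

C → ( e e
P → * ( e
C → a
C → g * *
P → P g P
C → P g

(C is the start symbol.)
{ '(', '*', 'a', 'g' }

FIRST sets of the other non-terminals involved (by the same procedure, iterated to a fixed point):
  FIRST(P) = { '*' }

From C → ( e e:
  - '(' is a terminal: add '(' and stop
From C → a:
  - a is a terminal: add 'a' and stop
From C → g * *:
  - g is a terminal: add 'g' and stop
From C → P g:
  - P is a non-terminal: add FIRST(P) \ {ε} = { '*' }
    P is not nullable, so stop

Collecting: FIRST(C) = { '(', '*', 'a', 'g' }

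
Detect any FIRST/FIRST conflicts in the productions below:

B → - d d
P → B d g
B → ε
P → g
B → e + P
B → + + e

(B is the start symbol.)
FIRST sets of the non-terminals at (or reachable through a nullable prefix from) the front of some alternative:
  FIRST(B) = { '+', '-', 'e', ε }

Productions for B:
  B → - d d: FIRST = { '-' }
  B → ε: FIRST = { ε }
  B → e + P: FIRST = { 'e' }
  B → + + e: FIRST = { '+' }
Productions for P:
  P → B d g: FIRST = { '+', '-', 'd', 'e' }
  P → g: FIRST = { 'g' }

All alternatives of each non-terminal have pairwise disjoint FIRST sets.

Answer: No FIRST/FIRST conflicts.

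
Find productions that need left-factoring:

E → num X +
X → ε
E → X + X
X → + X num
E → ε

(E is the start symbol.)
Left-factoring is needed when two productions for the same non-terminal
share a common prefix on the right-hand side.

Productions for E:
  E → num X +
  E → X + X
  E → ε
Productions for X:
  X → ε
  X → + X num

No common prefixes found.

Answer: No, left-factoring is not needed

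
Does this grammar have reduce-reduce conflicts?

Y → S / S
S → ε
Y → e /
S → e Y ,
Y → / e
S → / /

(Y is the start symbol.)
No reduce-reduce conflicts

Augment with Y' → Y and build the canonical LR(0) collection (I0 = CLOSURE({[Y' → . Y]}), then GOTO on every symbol after a dot until no new states appear). It has 14 states:
  I0: { [S → . / /], [S → . e Y ,], [S → .], [Y → . / e], [Y → . S / S], [Y → . e /], [Y' → . Y] }  — shift, reduce
  I1: { [S → / . /], [Y → / . e] }  — shift
  I2: { [Y → S . / S] }  — shift
  I3: { [Y' → Y .] }  — accept
  I4: { [S → . / /], [S → . e Y ,], [S → .], [S → e . Y ,], [Y → . / e], [Y → . S / S], [Y → . e /], [Y → e . /] }  — shift, reduce
  I5: { [S → / . /], [Y → / . e], [Y → e / .] }  — shift, reduce
  I6: { [S → e Y . ,] }  — shift
  I7: { [S → e Y , .] }  — reduce
  I8: { [S → / / .] }  — reduce
  I9: { [Y → / e .] }  — reduce
  I10: { [S → . / /], [S → . e Y ,], [S → .], [Y → S / . S] }  — shift, reduce
  I11: { [S → / . /] }  — shift
  I12: { [Y → S / S .] }  — reduce
  I13: { [S → . / /], [S → . e Y ,], [S → .], [S → e . Y ,], [Y → . / e], [Y → . S / S], [Y → . e /] }  — shift, reduce

No state contains more than one complete item.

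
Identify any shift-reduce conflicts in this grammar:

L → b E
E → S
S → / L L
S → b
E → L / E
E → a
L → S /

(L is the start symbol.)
A shift-reduce conflict occurs when an LR(0) state has both:
  - a complete (reduce) item [A → α .] (dot at the end), and
  - a shift item [B → β . c γ] (dot before a terminal).

Augment with L' → L and build the canonical LR(0) collection (I0 = CLOSURE({[L' → . L]}), then GOTO on every symbol after a dot until no new states appear). It has 14 states:
  I0: { [L → . S /], [L → . b E], [L' → . L], [S → . / L L], [S → . b] }  — shift
  I1: { [L → . S /], [L → . b E], [S → . / L L], [S → . b], [S → / . L L] }  — shift
  I2: { [L' → L .] }  — accept
  I3: { [L → S . /] }  — shift
  I4: { [E → . L / E], [E → . S], [E → . a], [L → . S /], [L → . b E], [L → b . E], [S → . / L L], [S → . b], [S → b .] }  — shift, reduce
  I5: { [L → b E .] }  — reduce
  I6: { [E → L . / E] }  — shift
  I7: { [E → S .], [L → S . /] }  — shift, reduce
  I8: { [E → a .] }  — reduce
  I9: { [L → S / .] }  — reduce
  I10: { [E → . L / E], [E → . S], [E → . a], [E → L / . E], [L → . S /], [L → . b E], [S → . / L L], [S → . b] }  — shift
  I11: { [E → L / E .] }  — reduce
  I12: { [L → . S /], [L → . b E], [S → . / L L], [S → . b], [S → / L . L] }  — shift
  I13: { [S → / L L .] }  — reduce

I4 contains reduce item [S → b .] and shift items [E → . a], [L → . b E], [S → . / L L], [S → . b] — shift-reduce conflict.
I7 contains reduce item [E → S .] and shift item [L → S . /] — shift-reduce conflict.

Answer: Yes — I4: [S → b .] vs [E → . a]; I7: [E → S .] vs [L → S . /]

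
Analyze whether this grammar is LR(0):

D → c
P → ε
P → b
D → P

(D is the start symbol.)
No. Shift-reduce conflict between [P → .] and [D → . c]

A grammar is LR(0) if no state in the canonical LR(0) collection has:
  - both a shift item (dot before a terminal) and a complete item (shift-reduce conflict), or
  - two or more complete items (reduce-reduce conflict; the accept item [D' → D .] counts as a complete item here).

Augment with D' → D and build the canonical LR(0) collection (I0 = CLOSURE({[D' → . D]}), then GOTO on every symbol after a dot until no new states appear). It has 5 states:
  I0: { [D → . P], [D → . c], [D' → . D], [P → . b], [P → .] }  — shift, reduce
  I1: { [D' → D .] }  — accept
  I2: { [D → P .] }  — reduce
  I3: { [P → b .] }  — reduce
  I4: { [D → c .] }  — reduce

Conflict in state I0:
  Shift-reduce conflict between [P → .] and [D → . c]
So the grammar is NOT LR(0).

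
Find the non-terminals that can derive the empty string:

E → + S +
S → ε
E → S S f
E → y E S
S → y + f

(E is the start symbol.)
{ 'S' }

ε-productions: S → ε
So S is immediately nullable.
No further non-terminal can be added: every production for the remaining non-terminals contains a terminal or a non-nullable non-terminal.
Nullable = { 'S' }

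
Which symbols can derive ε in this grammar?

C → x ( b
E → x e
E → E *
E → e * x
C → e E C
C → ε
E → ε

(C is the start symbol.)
{ 'C', 'E' }

A non-terminal is nullable if it can derive ε (the empty string): either it has an ε-production, or it has a production whose right-hand side consists entirely of nullable non-terminals.

ε-productions: C → ε, E → ε
So C, E are immediately nullable.
Every non-terminal is now nullable.
Nullable = { 'C', 'E' }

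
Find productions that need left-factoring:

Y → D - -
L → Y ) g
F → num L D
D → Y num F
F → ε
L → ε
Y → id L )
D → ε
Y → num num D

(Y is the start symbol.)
No, left-factoring is not needed

Left-factoring is needed when two productions for the same non-terminal
share a common prefix on the right-hand side.

Productions for Y:
  Y → D - -
  Y → id L )
  Y → num num D
Productions for L:
  L → Y ) g
  L → ε
Productions for F:
  F → num L D
  F → ε
Productions for D:
  D → Y num F
  D → ε

No common prefixes found.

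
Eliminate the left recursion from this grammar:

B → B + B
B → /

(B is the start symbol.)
B is directly left-recursive. The standard transformation for
  A → A α₁ | ... | A α_m | β₁ | ... | β_n
is
  A  → β₁ A' | ... | β_n A'
  A' → α₁ A' | ... | α_m A' | ε

B → / becomes B → / B'
B → B + B becomes B' → + B B'
Add B' → ε

Resulting grammar:
B → / B'
B' → + B B'
B' → ε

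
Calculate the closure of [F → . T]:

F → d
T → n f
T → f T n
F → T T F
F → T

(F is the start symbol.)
{ [F → . T], [T → . f T n], [T → . n f] }

Start with: [F → . T]
  [F → . T] has the dot before T: add [T → . n f], [T → . f T n]
No further items can be added.

CLOSURE = { [F → . T], [T → . f T n], [T → . n f] }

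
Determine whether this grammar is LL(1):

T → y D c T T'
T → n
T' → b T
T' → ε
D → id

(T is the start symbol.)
Relevant sets:
  FOLLOW(T') = { $, 'b' }

For T:
  PREDICT(T → y D c T T') = { 'y' }
  PREDICT(T → n) = { 'n' }
For T':
  PREDICT(T' → b T) = { 'b' }
  PREDICT(T' → ε) = { $, 'b' }
D has a single production, so nothing to check there.

Conflict found: Predict set conflict for T': { 'b' }
The grammar is NOT LL(1).

Answer: No. Predict set conflict for T': { 'b' }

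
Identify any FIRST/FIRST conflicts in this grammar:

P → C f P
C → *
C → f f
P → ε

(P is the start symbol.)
FIRST sets of the non-terminals at (or reachable through a nullable prefix from) the front of some alternative:
  FIRST(C) = { '*', 'f' }

Productions for P:
  P → C f P: FIRST = { '*', 'f' }
  P → ε: FIRST = { ε }
Productions for C:
  C → *: FIRST = { '*' }
  C → f f: FIRST = { 'f' }

All alternatives of each non-terminal have pairwise disjoint FIRST sets.

Answer: No FIRST/FIRST conflicts.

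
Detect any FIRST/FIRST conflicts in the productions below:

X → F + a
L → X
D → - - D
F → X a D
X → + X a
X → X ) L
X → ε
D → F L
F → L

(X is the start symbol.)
Yes. X → F '+' a / X → '+' X a on { '+' }; X → F '+' a / X → X ')' L on { ')', '+', 'a' }; X → '+' X a / X → X ')' L on { '+' }; F → X a D / F → L on { ')', '+', 'a' }

FIRST sets of the non-terminals at (or reachable through a nullable prefix from) the front of some alternative:
  FIRST(F) = { ')', '+', 'a', ε }
  FIRST(X) = { ')', '+', 'a', ε }
  FIRST(L) = { ')', '+', 'a', ε }

Productions for X:
  X → F + a: FIRST = { ')', '+', 'a' }
  X → + X a: FIRST = { '+' }
  X → X ) L: FIRST = { ')', '+', 'a' }
  X → ε: FIRST = { ε }
Productions for D:
  D → - - D: FIRST = { '-' }
  D → F L: FIRST = { ')', '+', 'a', ε }
Productions for F:
  F → X a D: FIRST = { ')', '+', 'a' }
  F → L: FIRST = { ')', '+', 'a', ε }
L has only one production, so no FIRST/FIRST conflict is possible there.

Conflict for X: X → F + a and X → + X a
  Overlap: { '+' }
Conflict for X: X → F + a and X → X ) L
  Overlap: { ')', '+', 'a' }
Conflict for X: X → + X a and X → X ) L
  Overlap: { '+' }
Conflict for F: F → X a D and F → L
  Overlap: { ')', '+', 'a' }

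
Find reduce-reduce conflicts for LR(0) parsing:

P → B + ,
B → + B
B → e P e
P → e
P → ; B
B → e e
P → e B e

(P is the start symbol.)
Yes — I8: [B → e e .] vs [P → e .]

Augment with P' → P and build the canonical LR(0) collection (I0 = CLOSURE({[P' → . P]}), then GOTO on every symbol after a dot until no new states appear). It has 16 states:
  I0: { [B → . + B], [B → . e P e], [B → . e e], [P → . ; B], [P → . B + ,], [P → . e B e], [P → . e], [P' → . P] }  — shift
  I1: { [B → + . B], [B → . + B], [B → . e P e], [B → . e e] }  — shift
  I2: { [B → . + B], [B → . e P e], [B → . e e], [P → ; . B] }  — shift
  I3: { [P → B . + ,] }  — shift
  I4: { [P' → P .] }  — accept
  I5: { [B → . + B], [B → . e P e], [B → . e e], [B → e . P e], [B → e . e], [P → . ; B], [P → . B + ,], [P → . e B e], [P → . e], [P → e . B e], [P → e .] }  — shift, reduce
  I6: { [P → B . + ,], [P → e B . e] }  — shift
  I7: { [B → e P . e] }  — shift
  I8: { [B → . + B], [B → . e P e], [B → . e e], [B → e . P e], [B → e . e], [B → e e .], [P → . ; B], [P → . B + ,], [P → . e B e], [P → . e], [P → e . B e], [P → e .] }  — shift, 2 reduces
  I9: { [B → e P e .] }  — reduce
  I10: { [P → B + . ,] }  — shift
  I11: { [P → e B e .] }  — reduce
  I12: { [P → B + , .] }  — reduce
  I13: { [P → ; B .] }  — reduce
  I14: { [B → . + B], [B → . e P e], [B → . e e], [B → e . P e], [B → e . e], [P → . ; B], [P → . B + ,], [P → . e B e], [P → . e] }  — shift
  I15: { [B → + B .] }  — reduce

I8 contains complete items [B → e e .], [P → e .] — reduce-reduce conflict.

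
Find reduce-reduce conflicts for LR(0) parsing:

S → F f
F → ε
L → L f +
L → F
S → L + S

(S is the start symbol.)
A reduce-reduce conflict occurs when an LR(0) state has two complete items [A → α .] and [B → β .] — both call for a reduction, and with no lookahead the parser cannot choose between them.

Augment with S' → S and build the canonical LR(0) collection (I0 = CLOSURE({[S' → . S]}), then GOTO on every symbol after a dot until no new states appear). It has 9 states:
  I0: { [F → .], [L → . F], [L → . L f +], [S → . F f], [S → . L + S], [S' → . S] }  — reduce
  I1: { [L → F .], [S → F . f] }  — shift, reduce
  I2: { [L → L . f +], [S → L . + S] }  — shift
  I3: { [S' → S .] }  — accept
  I4: { [F → .], [L → . F], [L → . L f +], [S → . F f], [S → . L + S], [S → L + . S] }  — reduce
  I5: { [L → L f . +] }  — shift
  I6: { [L → L f + .] }  — reduce
  I7: { [S → L + S .] }  — reduce
  I8: { [S → F f .] }  — reduce

No state contains more than one complete item.

Answer: No reduce-reduce conflicts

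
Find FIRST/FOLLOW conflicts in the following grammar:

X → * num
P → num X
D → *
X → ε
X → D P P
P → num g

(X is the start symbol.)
No FIRST/FOLLOW conflicts.

A FIRST/FOLLOW conflict occurs when a non-terminal N has a nullable alternative N → β (β ⇒* ε) and another alternative N → α with FIRST(α) ∩ FOLLOW(N) ≠ ∅: on such a lookahead the parser cannot decide between expanding α and letting N vanish via β.

Nullable non-terminals: X.
FIRST sets used below: FIRST(D) = { '*' }

X: nullable alternative(s) X → ε; FOLLOW(X) = { $, 'num' }
  X → * num: FIRST \ {ε} = { '*' } — disjoint from FOLLOW(X)
  X → ε: FIRST \ {ε} = { } — this is the only nullable alternative, skip
  X → D P P: FIRST \ {ε} = { '*' } — disjoint from FOLLOW(X)

D, P have no nullable alternative, so no FIRST/FOLLOW check is needed there.

No FIRST/FOLLOW conflicts found.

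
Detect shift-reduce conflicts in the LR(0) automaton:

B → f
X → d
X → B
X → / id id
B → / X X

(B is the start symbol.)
No shift-reduce conflicts

Augment with B' → B and build the canonical LR(0) collection (I0 = CLOSURE({[B' → . B]}), then GOTO on every symbol after a dot until no new states appear). It has 11 states:
  I0: { [B → . / X X], [B → . f], [B' → . B] }  — shift
  I1: { [B → . / X X], [B → . f], [B → / . X X], [X → . / id id], [X → . B], [X → . d] }  — shift
  I2: { [B' → B .] }  — accept
  I3: { [B → f .] }  — reduce
  I4: { [B → . / X X], [B → . f], [B → / . X X], [X → . / id id], [X → . B], [X → . d], [X → / . id id] }  — shift
  I5: { [X → B .] }  — reduce
  I6: { [B → . / X X], [B → . f], [B → / X . X], [X → . / id id], [X → . B], [X → . d] }  — shift
  I7: { [X → d .] }  — reduce
  I8: { [B → / X X .] }  — reduce
  I9: { [X → / id . id] }  — shift
  I10: { [X → / id id .] }  — reduce

No state contains both a complete item and a shift item.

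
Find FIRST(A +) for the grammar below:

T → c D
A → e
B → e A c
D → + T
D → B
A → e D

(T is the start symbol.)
{ 'e' }

FIRST sets of the non-terminals involved (from the grammar, by fixed-point iteration):
  FIRST(A) = { 'e' }

To compute FIRST(A +), process the symbols left to right:
Symbol A is a non-terminal. Add FIRST(A) \ {ε} = { 'e' }
A is not nullable (ε ∉ FIRST(A)), so stop here.
FIRST(A +) = { 'e' }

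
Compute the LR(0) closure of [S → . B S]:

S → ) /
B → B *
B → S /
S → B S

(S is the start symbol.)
To compute CLOSURE, for each item [A → α.Bβ] where B is a non-terminal, add [B → .γ] for all productions B → γ; repeat for the newly added items until nothing changes.

Start with: [S → . B S]
  [S → . B S] has the dot before B: add [B → . B *], [B → . S /]
  [B → . S /] has the dot before S: add [S → . ) /]
No further items can be added.

CLOSURE = { [B → . B *], [B → . S /], [S → . ) /], [S → . B S] }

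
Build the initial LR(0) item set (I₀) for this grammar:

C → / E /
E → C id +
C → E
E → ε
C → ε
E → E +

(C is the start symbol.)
{ [C → . / E /], [C → . E], [C → .], [C' → . C], [E → . C id +], [E → . E +], [E → .] }

First, augment the grammar with C' → C
I₀ = CLOSURE({ [C' → . C] }):
  [C' → . C] has the dot before C: add [C → . / E /], [C → . E], [C → .]
  [C → . E] has the dot before E: add [E → . C id +], [E → .], [E → . E +]
No further items can be added.

I₀ = { [C → . / E /], [C → . E], [C → .], [C' → . C], [E → . C id +], [E → . E +], [E → .] }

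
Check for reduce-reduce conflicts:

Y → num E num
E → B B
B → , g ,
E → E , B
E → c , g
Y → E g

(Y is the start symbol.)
No reduce-reduce conflicts

A reduce-reduce conflict occurs when an LR(0) state has two complete items [A → α .] and [B → β .] — both call for a reduction, and with no lookahead the parser cannot choose between them.

Augment with Y' → Y and build the canonical LR(0) collection (I0 = CLOSURE({[Y' → . Y]}), then GOTO on every symbol after a dot until no new states appear). It has 17 states:
  I0: { [B → . , g ,], [E → . B B], [E → . E , B], [E → . c , g], [Y → . E g], [Y → . num E num], [Y' → . Y] }  — shift
  I1: { [B → , . g ,] }  — shift
  I2: { [B → . , g ,], [E → B . B] }  — shift
  I3: { [E → E . , B], [Y → E . g] }  — shift
  I4: { [Y' → Y .] }  — accept
  I5: { [E → c . , g] }  — shift
  I6: { [B → . , g ,], [E → . B B], [E → . E , B], [E → . c , g], [Y → num . E num] }  — shift
  I7: { [E → E . , B], [Y → num E . num] }  — shift
  I8: { [B → . , g ,], [E → E , . B] }  — shift
  I9: { [Y → num E num .] }  — reduce
  I10: { [E → E , B .] }  — reduce
  I11: { [E → c , . g] }  — shift
  I12: { [E → c , g .] }  — reduce
  I13: { [Y → E g .] }  — reduce
  I14: { [E → B B .] }  — reduce
  I15: { [B → , g . ,] }  — shift
  I16: { [B → , g , .] }  — reduce

No state contains more than one complete item.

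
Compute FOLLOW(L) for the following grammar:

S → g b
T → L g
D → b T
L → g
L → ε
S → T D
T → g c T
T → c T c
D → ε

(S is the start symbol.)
To compute FOLLOW(L), find every occurrence of L on a right-hand side N → α L β: add FIRST(β) \ {ε}, and if β is empty or nullable also add FOLLOW(N). Iterate to a fixed point.

In T → L g: L is followed by g, add FIRST(g) \ {ε} = { 'g' }

Taking the union: FOLLOW(L) = { 'g' }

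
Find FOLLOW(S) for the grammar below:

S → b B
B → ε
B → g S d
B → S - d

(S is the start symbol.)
{ $, '-', 'd' }

To compute FOLLOW(S), find every occurrence of S on a right-hand side N → α S β: add FIRST(β) \ {ε}, and if β is empty or nullable also add FOLLOW(N). Iterate to a fixed point.

S is the start symbol, so $ ∈ FOLLOW(S).
In B → g S d: S is followed by d, add FIRST(d) \ {ε} = { 'd' }
In B → S - d: S is followed by '-' d, add FIRST('-' d) \ {ε} = { '-' }

Taking the union: FOLLOW(S) = { $, '-', 'd' }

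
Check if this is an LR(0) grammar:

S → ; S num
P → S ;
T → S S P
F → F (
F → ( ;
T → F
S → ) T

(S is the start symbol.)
Augment with S' → S and build the canonical LR(0) collection (I0 = CLOSURE({[S' → . S]}), then GOTO on every symbol after a dot until no new states appear). It has 16 states:
  I0: { [S → . ) T], [S → . ; S num], [S' → . S] }  — shift
  I1: { [F → . ( ;], [F → . F (], [S → ) . T], [S → . ) T], [S → . ; S num], [T → . F], [T → . S S P] }  — shift
  I2: { [S → . ) T], [S → . ; S num], [S → ; . S num] }  — shift
  I3: { [S' → S .] }  — accept
  I4: { [S → ; S . num] }  — shift
  I5: { [S → ; S num .] }  — reduce
  I6: { [F → ( . ;] }  — shift
  I7: { [F → F . (], [T → F .] }  — shift, reduce
  I8: { [S → . ) T], [S → . ; S num], [T → S . S P] }  — shift
  I9: { [S → ) T .] }  — reduce
  I10: { [P → . S ;], [S → . ) T], [S → . ; S num], [T → S S . P] }  — shift
  I11: { [T → S S P .] }  — reduce
  I12: { [P → S . ;] }  — shift
  I13: { [P → S ; .] }  — reduce
  I14: { [F → F ( .] }  — reduce
  I15: { [F → ( ; .] }  — reduce

Conflict in state I7:
  Shift-reduce conflict between [T → F .] and [F → F . (]
So the grammar is NOT LR(0).

Answer: No. Shift-reduce conflict between [T → F .] and [F → F . (]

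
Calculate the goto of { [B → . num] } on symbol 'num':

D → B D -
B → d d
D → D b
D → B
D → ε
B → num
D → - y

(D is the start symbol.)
GOTO(I, 'num') = CLOSURE({ [A → αX.β] : [A → α.Xβ] ∈ I, X = 'num' })

Items with dot before 'num', with the dot advanced:
  [B → . num] → [B → num .]
Closure adds nothing (no advanced item has the dot before a non-terminal).

GOTO = { [B → num .] }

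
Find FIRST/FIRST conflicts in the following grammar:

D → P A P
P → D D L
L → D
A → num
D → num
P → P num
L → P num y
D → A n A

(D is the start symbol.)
Yes. D → P A P / D → num on { 'num' }; D → P A P / D → A n A on { 'num' }; D → num / D → A n A on { 'num' }; P → D D L / P → P num on { 'num' }; L → D / L → P num y on { 'num' }

A FIRST/FIRST conflict occurs when two productions N → α and N → β for the same non-terminal have FIRST(α) ∩ FIRST(β) ≠ ∅ (with ε ∈ FIRST of a nullable right-hand side, so two nullable alternatives also conflict).

FIRST sets of the non-terminals at (or reachable through a nullable prefix from) the front of some alternative:
  FIRST(P) = { 'num' }
  FIRST(A) = { 'num' }
  FIRST(D) = { 'num' }

Productions for D:
  D → P A P: FIRST = { 'num' }
  D → num: FIRST = { 'num' }
  D → A n A: FIRST = { 'num' }
Productions for P:
  P → D D L: FIRST = { 'num' }
  P → P num: FIRST = { 'num' }
Productions for L:
  L → D: FIRST = { 'num' }
  L → P num y: FIRST = { 'num' }
A has only one production, so no FIRST/FIRST conflict is possible there.

Conflict for D: D → P A P and D → num
  Overlap: { 'num' }
Conflict for D: D → P A P and D → A n A
  Overlap: { 'num' }
Conflict for D: D → num and D → A n A
  Overlap: { 'num' }
Conflict for P: P → D D L and P → P num
  Overlap: { 'num' }
Conflict for L: L → D and L → P num y
  Overlap: { 'num' }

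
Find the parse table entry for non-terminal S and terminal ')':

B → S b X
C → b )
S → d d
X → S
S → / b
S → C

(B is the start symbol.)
To find M[S, ')'], we find productions for S where ')' is in the predict set (PREDICT(N → α) = (FIRST(α) \ {ε}) ∪ (FOLLOW(N) if α ⇒* ε)).

Relevant sets:
  FIRST(C) = { 'b' }

S → d d: PREDICT = { 'd' }
S → / b: PREDICT = { '/' }
S → C: PREDICT = { 'b' }

M[S, ')'] is empty (no production applies)

Answer: Empty (error entry)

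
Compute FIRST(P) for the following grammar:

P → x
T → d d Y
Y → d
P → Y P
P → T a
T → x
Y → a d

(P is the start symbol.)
FIRST sets of the other non-terminals involved (by the same procedure, iterated to a fixed point):
  FIRST(Y) = { 'a', 'd' }
  FIRST(T) = { 'd', 'x' }

From P → x:
  - x is a terminal: add 'x' and stop
From P → Y P:
  - Y is a non-terminal: add FIRST(Y) \ {ε} = { 'a', 'd' }
    Y is not nullable, so stop
From P → T a:
  - T is a non-terminal: add FIRST(T) \ {ε} = { 'd', 'x' }
    T is not nullable, so stop

Collecting: FIRST(P) = { 'a', 'd', 'x' }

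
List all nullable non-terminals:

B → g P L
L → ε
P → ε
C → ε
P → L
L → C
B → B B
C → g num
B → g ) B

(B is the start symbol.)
A non-terminal is nullable if it can derive ε (the empty string): either it has an ε-production, or it has a production whose right-hand side consists entirely of nullable non-terminals.

ε-productions: L → ε, P → ε, C → ε
So L, P, C are immediately nullable.
No further non-terminal can be added: every production for the remaining non-terminals contains a terminal or a non-nullable non-terminal.
Nullable = { 'C', 'L', 'P' }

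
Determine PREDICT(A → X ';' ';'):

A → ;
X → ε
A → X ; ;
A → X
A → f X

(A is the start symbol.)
PREDICT(A → X ';' ';') = (FIRST(RHS) \ {ε}) ∪ (FOLLOW(A) if ε ∈ FIRST(RHS), i.e. RHS ⇒* ε)
FIRST(X) = { ε }
FIRST(X ';' ';') = { ';' }
ε ∉ FIRST(X ';' ';'), so FOLLOW(A) is not added.
PREDICT(A → X ';' ';') = { ';' }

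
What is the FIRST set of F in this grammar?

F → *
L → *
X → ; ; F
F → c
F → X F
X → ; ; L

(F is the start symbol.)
{ '*', ';', 'c' }

To compute FIRST(F), examine every production with F on the left-hand side, reading each right-hand side left to right until a non-nullable symbol is reached.

FIRST sets of the other non-terminals involved (by the same procedure, iterated to a fixed point):
  FIRST(X) = { ';' }

From F → *:
  - '*' is a terminal: add '*' and stop
From F → c:
  - c is a terminal: add 'c' and stop
From F → X F:
  - X is a non-terminal: add FIRST(X) \ {ε} = { ';' }
    X is not nullable, so stop

Collecting: FIRST(F) = { '*', ';', 'c' }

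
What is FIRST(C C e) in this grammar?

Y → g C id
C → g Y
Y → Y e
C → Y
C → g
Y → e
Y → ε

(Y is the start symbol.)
FIRST sets of the non-terminals involved (from the grammar, by fixed-point iteration):
  FIRST(C) = { 'e', 'g', ε }

To compute FIRST(C C e), process the symbols left to right:
Symbol C is a non-terminal. Add FIRST(C) \ {ε} = { 'e', 'g' }
C is nullable (ε ∈ FIRST(C)), continue to the next symbol.
Symbol C is a non-terminal. Add FIRST(C) \ {ε} = { 'e', 'g' }
C is nullable (ε ∈ FIRST(C)), continue to the next symbol.
Symbol e is a terminal. Add 'e' and stop.
FIRST(C C e) = { 'e', 'g' }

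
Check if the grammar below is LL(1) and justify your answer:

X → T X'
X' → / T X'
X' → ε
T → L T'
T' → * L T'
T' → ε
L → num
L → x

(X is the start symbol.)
Yes, the grammar is LL(1).

A grammar is LL(1) if for each non-terminal N with multiple productions, the predict sets of those productions are pairwise disjoint, where PREDICT(N → α) = (FIRST(α) \ {ε}) ∪ (FOLLOW(N) if α ⇒* ε).

Relevant sets:
  FOLLOW(X') = { $ }
  FOLLOW(T') = { $, '/' }

For X':
  PREDICT(X' → '/' T X') = { '/' }
  PREDICT(X' → ε) = { $ }
For T':
  PREDICT(T' → '*' L T') = { '*' }
  PREDICT(T' → ε) = { $, '/' }
For L:
  PREDICT(L → num) = { 'num' }
  PREDICT(L → x) = { 'x' }
X, T have a single production, so nothing to check there.

All predict sets are disjoint. The grammar IS LL(1).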